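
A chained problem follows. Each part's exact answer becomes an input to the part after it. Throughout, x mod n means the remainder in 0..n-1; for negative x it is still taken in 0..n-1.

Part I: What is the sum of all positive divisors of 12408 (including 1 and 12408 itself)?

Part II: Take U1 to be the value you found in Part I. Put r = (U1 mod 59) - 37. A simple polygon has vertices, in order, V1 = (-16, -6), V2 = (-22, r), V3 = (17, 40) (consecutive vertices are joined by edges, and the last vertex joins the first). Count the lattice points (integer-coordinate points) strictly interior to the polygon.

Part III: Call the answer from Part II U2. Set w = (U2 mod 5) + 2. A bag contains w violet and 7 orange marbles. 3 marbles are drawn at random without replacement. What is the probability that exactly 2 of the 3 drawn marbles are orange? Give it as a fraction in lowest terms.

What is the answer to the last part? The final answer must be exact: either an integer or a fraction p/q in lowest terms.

21/44

Part I: 12408 = 2^3 * 3 * 11 * 47; sigma = (1 + 2 + 4 + 8) * (1 + 3) * (1 + 11) * (1 + 47) = 15 * 4 * 12 * 48 = 34560; answer 34560
Part II: U1 = 34560; r = 8; cross terms: (-16*8 - -22*-6)=-260, (-22*40 - 17*8)=-1016, (17*-6 - -16*40)=538; twice the area = |-738| = 738; area = 369; boundary points = 2 + 1 + 1 = 4; strictly interior points = area - boundary/2 + 1 = 368; answer 368
Part III: U2 = 368; w = 5; total draws C(12,3) = 220; favorable C(7,2)*C(5,1) = 105; P = 21/44; answer 21/44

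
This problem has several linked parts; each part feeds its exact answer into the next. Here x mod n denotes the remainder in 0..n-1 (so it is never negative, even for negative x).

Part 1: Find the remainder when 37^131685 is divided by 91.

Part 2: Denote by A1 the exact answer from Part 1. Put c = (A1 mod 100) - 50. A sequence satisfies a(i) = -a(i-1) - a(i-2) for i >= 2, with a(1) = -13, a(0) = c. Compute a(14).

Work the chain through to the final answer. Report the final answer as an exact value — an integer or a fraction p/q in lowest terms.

Part 1: squarings mod 91: 37^1=37, 37^2=4, 37^4=16, 37^8=74, 37^16=16, 37^32=74, 37^64=16, 37^128=74, 37^256=16, 37^512=74, 37^1024=16, 37^2048=74, 37^4096=16, 37^8192=74, 37^16384=16, 37^32768=74, 37^65536=16, 37^131072=74; 37^131685 = 37^1 * 37^4 * 37^32 * 37^64 * 37^512 * 37^131072 = 8 (mod 91); answer 8
Part 2: A1 = 8; c = -42; a(2) = -1*(-13) - 1*(-42) = 55; iterating: a(2)=55, a(3)=-42, a(4)=-13, a(5)=55, a(6)=-42, a(7)=-13, a(8)=55, a(9)=-42, a(10)=-13, a(11)=55, a(12)=-42, a(13)=-13, a(14)=55; answer 55

55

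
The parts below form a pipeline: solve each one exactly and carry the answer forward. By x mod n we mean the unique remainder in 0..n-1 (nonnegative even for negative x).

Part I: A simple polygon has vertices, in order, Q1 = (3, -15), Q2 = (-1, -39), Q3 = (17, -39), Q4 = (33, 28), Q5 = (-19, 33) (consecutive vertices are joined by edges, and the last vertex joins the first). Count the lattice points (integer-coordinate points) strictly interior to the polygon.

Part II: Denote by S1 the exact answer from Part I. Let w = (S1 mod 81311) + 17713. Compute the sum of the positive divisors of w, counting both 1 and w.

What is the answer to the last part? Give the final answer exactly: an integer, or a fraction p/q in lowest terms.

Part I: cross terms: (3*-39 - -1*-15)=-132, (-1*-39 - 17*-39)=702, (17*28 - 33*-39)=1763, (33*33 - -19*28)=1621, (-19*-15 - 3*33)=186; twice the area = |4140| = 4140; area = 2070; boundary points = 4 + 18 + 1 + 1 + 2 = 26; strictly interior points = area - boundary/2 + 1 = 2058; answer 2058
Part II: S1 = 2058; w = 19771; 19771 = 17 * 1163; sigma = (1 + 17) * (1 + 1163) = 18 * 1164 = 20952; answer 20952

20952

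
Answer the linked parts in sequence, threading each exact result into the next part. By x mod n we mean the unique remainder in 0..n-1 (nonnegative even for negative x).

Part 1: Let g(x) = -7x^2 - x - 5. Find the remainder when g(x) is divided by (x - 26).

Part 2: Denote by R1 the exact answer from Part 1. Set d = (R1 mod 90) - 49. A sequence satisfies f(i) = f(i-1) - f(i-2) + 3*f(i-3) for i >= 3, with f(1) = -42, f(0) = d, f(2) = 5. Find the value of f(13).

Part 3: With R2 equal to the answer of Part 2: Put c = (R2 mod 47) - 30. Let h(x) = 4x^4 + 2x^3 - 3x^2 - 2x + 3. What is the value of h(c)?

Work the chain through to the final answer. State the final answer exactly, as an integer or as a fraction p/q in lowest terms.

109372

Part 1: remainder = value at the root: -7*(26)^2 - 1*(26)^1 - 5 = (-4732) + (-26) + (-5) = -4763; answer -4763
Part 2: R1 = -4763; d = -42; f(3) = 1*(5) - 1*(-42) + 3*(-42) = -79; iterating: f(3)=-79, f(4)=-210, f(5)=-116, f(6)=-143, f(7)=-657, f(8)=-862, f(9)=-634, f(10)=-1743, f(11)=-3695, f(12)=-3854, f(13)=-5388; answer -5388
Part 3: R2 = -5388; c = -13; 4*(-13)^4 + 2*(-13)^3 - 3*(-13)^2 - 2*(-13)^1 + 3 = (114244) + (-4394) + (-507) + (26) + (3) = 109372; answer 109372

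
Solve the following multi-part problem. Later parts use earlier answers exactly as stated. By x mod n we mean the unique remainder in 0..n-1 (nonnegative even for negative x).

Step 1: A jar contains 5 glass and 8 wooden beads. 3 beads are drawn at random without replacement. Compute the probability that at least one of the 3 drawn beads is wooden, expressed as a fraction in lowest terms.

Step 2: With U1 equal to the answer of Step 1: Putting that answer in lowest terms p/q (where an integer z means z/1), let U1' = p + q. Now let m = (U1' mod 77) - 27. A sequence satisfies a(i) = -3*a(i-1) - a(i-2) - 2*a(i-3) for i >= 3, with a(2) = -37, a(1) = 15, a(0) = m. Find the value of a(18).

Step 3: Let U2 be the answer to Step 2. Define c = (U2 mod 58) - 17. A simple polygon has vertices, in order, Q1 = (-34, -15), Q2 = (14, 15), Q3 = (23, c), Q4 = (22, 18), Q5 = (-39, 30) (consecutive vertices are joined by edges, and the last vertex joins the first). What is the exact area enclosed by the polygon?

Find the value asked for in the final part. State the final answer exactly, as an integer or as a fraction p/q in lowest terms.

1340

Step 1: total draws C(13,3) = 286; complement C(5,3) = 10; favorable 286 - 10 = 276; P = 138/143; answer 138/143
Step 2: U1 = 138/143; threaded value p + q = 281; m = 23; a(3) = -3*(-37) - 1*(15) - 2*(23) = 50; iterating: a(3)=50, a(4)=-143, a(5)=453, a(6)=-1316, a(7)=3781, a(8)=-10933, a(9)=31650, a(10)=-91579, a(11)=264953, a(12)=-766580, a(13)=2217945, a(14)=-6417161, a(15)=18566698, a(16)=-53718823, a(17)=155424093, a(18)=-449686852; answer -449686852
Step 3: U2 = -449686852; c = 7; cross terms: (-34*15 - 14*-15)=-300, (14*7 - 23*15)=-247, (23*18 - 22*7)=260, (22*30 - -39*18)=1362, (-39*-15 - -34*30)=1605; twice the area = |2680| = 2680; area = 1340; answer 1340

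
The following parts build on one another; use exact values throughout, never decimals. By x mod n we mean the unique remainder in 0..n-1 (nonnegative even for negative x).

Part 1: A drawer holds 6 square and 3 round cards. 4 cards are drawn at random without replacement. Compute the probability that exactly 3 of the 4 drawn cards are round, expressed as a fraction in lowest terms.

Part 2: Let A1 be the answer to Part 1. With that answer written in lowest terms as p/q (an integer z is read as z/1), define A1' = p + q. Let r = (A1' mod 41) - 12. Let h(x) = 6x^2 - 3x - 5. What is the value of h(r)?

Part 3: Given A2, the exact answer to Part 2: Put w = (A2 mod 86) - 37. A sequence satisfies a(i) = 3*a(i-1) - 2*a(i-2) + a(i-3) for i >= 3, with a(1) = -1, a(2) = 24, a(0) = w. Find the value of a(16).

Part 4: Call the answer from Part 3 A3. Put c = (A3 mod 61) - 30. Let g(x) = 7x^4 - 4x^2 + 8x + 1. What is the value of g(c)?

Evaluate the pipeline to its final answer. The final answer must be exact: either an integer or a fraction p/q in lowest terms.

1761

Part 1: total draws C(9,4) = 126; favorable C(3,3)*C(6,1) = 6; P = 1/21; answer 1/21
Part 2: A1 = 1/21; threaded value p + q = 22; r = 10; 6*(10)^2 - 3*(10)^1 - 5 = (600) + (-30) + (-5) = 565; answer 565
Part 3: A2 = 565; w = 12; a(3) = 3*(24) - 2*(-1) + 1*(12) = 86; iterating: a(3)=86, a(4)=209, a(5)=479, a(6)=1105, a(7)=2566, a(8)=5967, a(9)=13874, a(10)=32254, a(11)=74981, a(12)=174309, a(13)=405219, a(14)=942020, a(15)=2189931, a(16)=5090972; answer 5090972
Part 4: A3 = 5090972; c = 4; 7*(4)^4 - 4*(4)^2 + 8*(4)^1 + 1 = (1792) + (-64) + (32) + (1) = 1761; answer 1761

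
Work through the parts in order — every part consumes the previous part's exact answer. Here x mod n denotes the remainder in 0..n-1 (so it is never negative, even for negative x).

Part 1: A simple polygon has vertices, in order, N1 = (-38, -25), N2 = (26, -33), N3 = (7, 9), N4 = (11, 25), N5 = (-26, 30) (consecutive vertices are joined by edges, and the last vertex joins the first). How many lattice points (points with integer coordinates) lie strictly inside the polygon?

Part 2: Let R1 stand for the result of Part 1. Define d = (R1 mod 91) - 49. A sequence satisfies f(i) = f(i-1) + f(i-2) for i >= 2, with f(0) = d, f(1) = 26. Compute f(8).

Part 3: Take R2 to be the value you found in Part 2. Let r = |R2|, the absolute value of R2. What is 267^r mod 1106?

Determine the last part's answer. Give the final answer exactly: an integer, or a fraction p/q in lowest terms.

687

Part 1: cross terms: (-38*-33 - 26*-25)=1904, (26*9 - 7*-33)=465, (7*25 - 11*9)=76, (11*30 - -26*25)=980, (-26*-25 - -38*30)=1790; twice the area = |5215| = 5215; area = 5215/2; boundary points = 8 + 1 + 4 + 1 + 1 = 15; strictly interior points = area - boundary/2 + 1 = 2601; answer 2601
Part 2: R1 = 2601; d = 4; f(2) = 1*(26) + 1*(4) = 30; iterating: f(2)=30, f(3)=56, f(4)=86, f(5)=142, f(6)=228, f(7)=370, f(8)=598; answer 598
Part 3: R2 = 598; r = 598; squarings mod 1106: 267^1=267, 267^2=505, 267^4=645, 267^8=169, 267^16=911, 267^32=421, 267^64=281, 267^128=435, 267^256=99, 267^512=953; 267^598 = 267^2 * 267^4 * 267^16 * 267^64 * 267^512 = 687 (mod 1106); answer 687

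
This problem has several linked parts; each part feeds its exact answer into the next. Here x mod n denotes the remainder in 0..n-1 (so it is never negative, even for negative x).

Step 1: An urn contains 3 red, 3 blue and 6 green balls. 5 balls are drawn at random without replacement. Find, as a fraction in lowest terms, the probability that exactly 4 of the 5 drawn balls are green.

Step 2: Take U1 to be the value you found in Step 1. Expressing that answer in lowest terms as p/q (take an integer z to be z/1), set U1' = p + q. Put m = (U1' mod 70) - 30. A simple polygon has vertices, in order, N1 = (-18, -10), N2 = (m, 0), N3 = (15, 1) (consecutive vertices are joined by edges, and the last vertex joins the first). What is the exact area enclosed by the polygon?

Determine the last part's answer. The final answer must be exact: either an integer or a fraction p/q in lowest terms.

Step 1: total draws C(12,5) = 792; favorable C(6,4)*C(6,1) = 90; P = 5/44; answer 5/44
Step 2: U1 = 5/44; threaded value p + q = 49; m = 19; cross terms: (-18*0 - 19*-10)=190, (19*1 - 15*0)=19, (15*-10 - -18*1)=-132; twice the area = |77| = 77; area = 77/2; answer 77/2

77/2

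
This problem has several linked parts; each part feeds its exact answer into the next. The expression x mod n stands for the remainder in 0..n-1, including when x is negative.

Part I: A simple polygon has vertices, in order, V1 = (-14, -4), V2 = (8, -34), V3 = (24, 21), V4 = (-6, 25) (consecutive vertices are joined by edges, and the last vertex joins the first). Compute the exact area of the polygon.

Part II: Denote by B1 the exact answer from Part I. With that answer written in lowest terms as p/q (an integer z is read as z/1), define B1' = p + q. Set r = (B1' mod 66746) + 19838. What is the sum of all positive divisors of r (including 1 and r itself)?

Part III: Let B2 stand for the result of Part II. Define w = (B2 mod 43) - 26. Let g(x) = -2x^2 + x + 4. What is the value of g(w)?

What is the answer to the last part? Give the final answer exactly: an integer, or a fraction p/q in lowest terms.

Part I: cross terms: (-14*-34 - 8*-4)=508, (8*21 - 24*-34)=984, (24*25 - -6*21)=726, (-6*-4 - -14*25)=374; twice the area = |2592| = 2592; area = 1296; answer 1296
Part II: B1 = 1296; threaded value p + q = 1297; r = 21135; 21135 = 3 * 5 * 1409; sigma = (1 + 3) * (1 + 5) * (1 + 1409) = 4 * 6 * 1410 = 33840; answer 33840
Part III: B2 = 33840; w = 16; -2*(16)^2 + 1*(16)^1 + 4 = (-512) + (16) + (4) = -492; answer -492

-492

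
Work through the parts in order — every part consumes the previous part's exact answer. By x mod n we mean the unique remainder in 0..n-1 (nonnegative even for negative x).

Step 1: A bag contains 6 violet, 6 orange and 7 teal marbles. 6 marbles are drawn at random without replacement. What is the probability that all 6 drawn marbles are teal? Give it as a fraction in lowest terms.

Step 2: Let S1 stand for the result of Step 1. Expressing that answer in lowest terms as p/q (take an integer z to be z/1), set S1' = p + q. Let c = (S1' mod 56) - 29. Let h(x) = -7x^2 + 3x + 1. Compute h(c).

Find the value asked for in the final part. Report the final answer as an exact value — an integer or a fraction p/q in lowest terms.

-1839

Step 1: total draws C(19,6) = 27132; favorable C(7,6) = 7; P = 1/3876; answer 1/3876
Step 2: S1 = 1/3876; threaded value p + q = 3877; c = -16; -7*(-16)^2 + 3*(-16)^1 + 1 = (-1792) + (-48) + (1) = -1839; answer -1839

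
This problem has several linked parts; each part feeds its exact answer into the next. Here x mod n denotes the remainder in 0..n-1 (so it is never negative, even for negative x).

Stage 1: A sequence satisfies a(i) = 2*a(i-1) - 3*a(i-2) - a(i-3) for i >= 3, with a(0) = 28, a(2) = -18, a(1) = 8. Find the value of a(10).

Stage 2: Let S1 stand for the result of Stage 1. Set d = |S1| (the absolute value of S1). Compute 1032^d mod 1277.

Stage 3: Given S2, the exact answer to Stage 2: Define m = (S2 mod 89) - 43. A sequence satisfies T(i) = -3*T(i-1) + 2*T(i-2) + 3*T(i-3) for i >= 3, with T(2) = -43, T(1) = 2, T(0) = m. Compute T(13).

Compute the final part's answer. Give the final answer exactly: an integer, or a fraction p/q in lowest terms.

Stage 1: a(3) = 2*(-18) - 3*(8) - 1*(28) = -88; iterating: a(3)=-88, a(4)=-130, a(5)=22, a(6)=522, a(7)=1108, a(8)=628, a(9)=-2590, a(10)=-8172; answer -8172
Stage 2: S1 = -8172; d = 8172; squarings mod 1277: 1032^1=1032, 1032^2=6, 1032^4=36, 1032^8=19, 1032^16=361, 1032^32=67, 1032^64=658, 1032^128=61, 1032^256=1167, 1032^512=607, 1032^1024=673, 1032^2048=871, 1032^4096=103; 1032^8172 = 1032^4 * 1032^8 * 1032^32 * 1032^64 * 1032^128 * 1032^256 * 1032^512 * 1032^1024 * 1032^2048 * 1032^4096 = 143 (mod 1277); answer 143
Stage 3: S2 = 143; m = 11; T(3) = -3*(-43) + 2*(2) + 3*(11) = 166; iterating: T(3)=166, T(4)=-578, T(5)=1937, T(6)=-6469, T(7)=21547, T(8)=-71768, T(9)=238991, T(10)=-795868, T(11)=2650282, T(12)=-8825609, T(13)=29389787; answer 29389787

29389787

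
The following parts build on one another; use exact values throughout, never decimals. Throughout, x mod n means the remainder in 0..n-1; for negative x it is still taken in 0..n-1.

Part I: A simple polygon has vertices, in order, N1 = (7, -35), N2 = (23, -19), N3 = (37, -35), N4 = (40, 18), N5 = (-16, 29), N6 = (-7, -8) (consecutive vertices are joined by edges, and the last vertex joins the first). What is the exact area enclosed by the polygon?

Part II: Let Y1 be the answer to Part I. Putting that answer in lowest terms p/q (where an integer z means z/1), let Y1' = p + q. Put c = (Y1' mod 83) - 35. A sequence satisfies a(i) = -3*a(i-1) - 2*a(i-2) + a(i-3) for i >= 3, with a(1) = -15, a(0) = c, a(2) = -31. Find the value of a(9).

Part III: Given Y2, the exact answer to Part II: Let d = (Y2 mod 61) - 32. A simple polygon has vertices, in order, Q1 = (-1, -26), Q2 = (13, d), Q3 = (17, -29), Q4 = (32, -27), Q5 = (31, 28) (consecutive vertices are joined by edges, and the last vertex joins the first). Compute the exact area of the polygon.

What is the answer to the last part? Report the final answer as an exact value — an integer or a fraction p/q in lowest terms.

1529/2

Part I: cross terms: (7*-19 - 23*-35)=672, (23*-35 - 37*-19)=-102, (37*18 - 40*-35)=2066, (40*29 - -16*18)=1448, (-16*-8 - -7*29)=331, (-7*-35 - 7*-8)=301; twice the area = |4716| = 4716; area = 2358; answer 2358
Part II: Y1 = 2358; threaded value p + q = 2359; c = 0; a(3) = -3*(-31) - 2*(-15) + 1*(0) = 123; iterating: a(3)=123, a(4)=-322, a(5)=689, a(6)=-1300, a(7)=2200, a(8)=-3311, a(9)=4233; answer 4233
Part III: Y2 = 4233; d = -8; cross terms: (-1*-8 - 13*-26)=346, (13*-29 - 17*-8)=-241, (17*-27 - 32*-29)=469, (32*28 - 31*-27)=1733, (31*-26 - -1*28)=-778; twice the area = |1529| = 1529; area = 1529/2; answer 1529/2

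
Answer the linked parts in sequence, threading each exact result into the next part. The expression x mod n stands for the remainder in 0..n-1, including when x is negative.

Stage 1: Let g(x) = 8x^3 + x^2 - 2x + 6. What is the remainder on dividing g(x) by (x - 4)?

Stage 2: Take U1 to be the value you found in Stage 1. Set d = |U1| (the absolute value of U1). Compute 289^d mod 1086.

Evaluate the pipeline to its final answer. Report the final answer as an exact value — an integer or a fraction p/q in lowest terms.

427

Stage 1: remainder = value at the root: 8*(4)^3 + 1*(4)^2 - 2*(4)^1 + 6 = (512) + (16) + (-8) + (6) = 526; answer 526
Stage 2: U1 = 526; d = 526; squarings mod 1086: 289^1=289, 289^2=985, 289^4=427, 289^8=967, 289^16=43, 289^32=763, 289^64=73, 289^128=985, 289^256=427, 289^512=967; 289^526 = 289^2 * 289^4 * 289^8 * 289^512 = 427 (mod 1086); answer 427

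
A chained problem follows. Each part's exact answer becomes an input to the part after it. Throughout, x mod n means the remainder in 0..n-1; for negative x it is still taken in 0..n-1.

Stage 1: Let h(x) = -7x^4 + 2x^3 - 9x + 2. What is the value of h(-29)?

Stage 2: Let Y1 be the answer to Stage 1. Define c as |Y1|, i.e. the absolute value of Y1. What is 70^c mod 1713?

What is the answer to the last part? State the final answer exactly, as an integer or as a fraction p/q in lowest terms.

Stage 1: -7*(-29)^4 + 2*(-29)^3 - 9*(-29)^1 + 2 = (-4950967) + (-48778) + (261) + (2) = -4999482; answer -4999482
Stage 2: Y1 = -4999482; c = 4999482; squarings mod 1713: 70^1=70, 70^2=1474, 70^4=592, 70^8=1012, 70^16=1483, 70^32=1510, 70^64=97, 70^128=844, 70^256=1441, 70^512=325, 70^1024=1132, 70^2048=100, 70^4096=1435, 70^8192=199, 70^16384=202, 70^32768=1405, 70^65536=649, 70^131072=1516, 70^262144=1123, 70^524288=361, 70^1048576=133, 70^2097152=559, 70^4194304=715; 70^4999482 = 70^2 * 70^8 * 70^16 * 70^32 * 70^256 * 70^2048 * 70^16384 * 70^262144 * 70^524288 * 70^4194304 = 1267 (mod 1713); answer 1267

1267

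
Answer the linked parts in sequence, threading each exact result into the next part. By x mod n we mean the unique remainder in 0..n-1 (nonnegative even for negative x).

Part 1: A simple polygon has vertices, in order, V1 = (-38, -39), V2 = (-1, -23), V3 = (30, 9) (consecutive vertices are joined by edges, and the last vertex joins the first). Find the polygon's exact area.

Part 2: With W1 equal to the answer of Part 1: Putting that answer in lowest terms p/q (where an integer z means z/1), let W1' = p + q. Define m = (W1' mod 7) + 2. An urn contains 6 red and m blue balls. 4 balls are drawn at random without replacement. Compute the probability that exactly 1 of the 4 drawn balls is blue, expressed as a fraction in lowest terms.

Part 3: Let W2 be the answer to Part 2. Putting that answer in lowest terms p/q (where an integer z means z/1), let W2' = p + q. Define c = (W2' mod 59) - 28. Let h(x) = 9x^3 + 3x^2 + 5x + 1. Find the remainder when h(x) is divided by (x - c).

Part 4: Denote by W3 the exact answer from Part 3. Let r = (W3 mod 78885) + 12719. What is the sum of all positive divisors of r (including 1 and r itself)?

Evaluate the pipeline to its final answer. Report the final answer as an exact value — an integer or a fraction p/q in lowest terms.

Part 1: cross terms: (-38*-23 - -1*-39)=835, (-1*9 - 30*-23)=681, (30*-39 - -38*9)=-828; twice the area = |688| = 688; area = 344; answer 344
Part 2: W1 = 344; threaded value p + q = 345; m = 4; total draws C(10,4) = 210; favorable C(4,1)*C(6,3) = 80; P = 8/21; answer 8/21
Part 3: W2 = 8/21; threaded value p + q = 29; c = 1; remainder = value at the root: 9*(1)^3 + 3*(1)^2 + 5*(1)^1 + 1 = (9) + (3) + (5) + (1) = 18; answer 18
Part 4: W3 = 18; r = 12737; 12737 = 47 * 271; sigma = (1 + 47) * (1 + 271) = 48 * 272 = 13056; answer 13056

13056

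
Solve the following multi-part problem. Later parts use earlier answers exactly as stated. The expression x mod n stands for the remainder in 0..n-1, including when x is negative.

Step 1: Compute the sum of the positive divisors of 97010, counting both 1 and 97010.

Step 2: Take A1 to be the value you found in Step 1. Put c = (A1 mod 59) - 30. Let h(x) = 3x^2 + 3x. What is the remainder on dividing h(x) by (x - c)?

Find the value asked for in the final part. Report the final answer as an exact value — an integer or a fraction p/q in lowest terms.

270

Step 1: 97010 = 2 * 5 * 89 * 109; sigma = (1 + 2) * (1 + 5) * (1 + 89) * (1 + 109) = 3 * 6 * 90 * 110 = 178200; answer 178200
Step 2: A1 = 178200; c = -10; remainder = value at the root: 3*(-10)^2 + 3*(-10)^1 = (300) + (-30) = 270; answer 270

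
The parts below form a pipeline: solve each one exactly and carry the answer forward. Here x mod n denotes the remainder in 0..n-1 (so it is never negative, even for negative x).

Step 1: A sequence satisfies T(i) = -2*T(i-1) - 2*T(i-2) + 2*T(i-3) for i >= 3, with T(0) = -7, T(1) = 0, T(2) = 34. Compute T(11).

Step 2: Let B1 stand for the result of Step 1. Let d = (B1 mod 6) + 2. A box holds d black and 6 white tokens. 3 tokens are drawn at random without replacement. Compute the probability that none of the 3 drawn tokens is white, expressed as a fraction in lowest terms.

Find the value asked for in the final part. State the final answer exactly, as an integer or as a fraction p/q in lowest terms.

1/11

Step 1: T(3) = -2*(34) - 2*(0) + 2*(-7) = -82; iterating: T(3)=-82, T(4)=96, T(5)=40, T(6)=-436, T(7)=984, T(8)=-1016, T(9)=-808, T(10)=5616, T(11)=-11648; answer -11648
Step 2: B1 = -11648; d = 6; total draws C(12,3) = 220; favorable C(6,3) = 20; P = 1/11; answer 1/11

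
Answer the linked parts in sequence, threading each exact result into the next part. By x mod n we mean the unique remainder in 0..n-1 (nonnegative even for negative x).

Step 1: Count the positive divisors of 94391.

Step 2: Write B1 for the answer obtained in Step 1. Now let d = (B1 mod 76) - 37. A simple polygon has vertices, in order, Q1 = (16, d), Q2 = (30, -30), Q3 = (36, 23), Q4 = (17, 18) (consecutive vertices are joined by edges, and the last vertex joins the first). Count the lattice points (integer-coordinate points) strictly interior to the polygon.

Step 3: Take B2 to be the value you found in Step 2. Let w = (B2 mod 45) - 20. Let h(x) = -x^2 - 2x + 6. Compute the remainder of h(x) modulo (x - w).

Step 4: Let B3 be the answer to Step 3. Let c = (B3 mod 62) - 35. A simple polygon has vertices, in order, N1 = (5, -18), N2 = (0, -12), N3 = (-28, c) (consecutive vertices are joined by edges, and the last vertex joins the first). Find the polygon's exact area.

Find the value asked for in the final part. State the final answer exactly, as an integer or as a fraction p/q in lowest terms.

6

Step 1: 94391 = 11 * 8581; number of divisors = (1+1) * (1+1) = 4; answer 4
Step 2: B1 = 4; d = -33; cross terms: (16*-30 - 30*-33)=510, (30*23 - 36*-30)=1770, (36*18 - 17*23)=257, (17*-33 - 16*18)=-849; twice the area = |1688| = 1688; area = 844; boundary points = 1 + 1 + 1 + 1 = 4; strictly interior points = area - boundary/2 + 1 = 843; answer 843
Step 3: B2 = 843; w = 13; remainder = value at the root: -1*(13)^2 - 2*(13)^1 + 6 = (-169) + (-26) + (6) = -189; answer -189
Step 4: B3 = -189; c = 24; cross terms: (5*-12 - 0*-18)=-60, (0*24 - -28*-12)=-336, (-28*-18 - 5*24)=384; twice the area = |-12| = 12; area = 6; answer 6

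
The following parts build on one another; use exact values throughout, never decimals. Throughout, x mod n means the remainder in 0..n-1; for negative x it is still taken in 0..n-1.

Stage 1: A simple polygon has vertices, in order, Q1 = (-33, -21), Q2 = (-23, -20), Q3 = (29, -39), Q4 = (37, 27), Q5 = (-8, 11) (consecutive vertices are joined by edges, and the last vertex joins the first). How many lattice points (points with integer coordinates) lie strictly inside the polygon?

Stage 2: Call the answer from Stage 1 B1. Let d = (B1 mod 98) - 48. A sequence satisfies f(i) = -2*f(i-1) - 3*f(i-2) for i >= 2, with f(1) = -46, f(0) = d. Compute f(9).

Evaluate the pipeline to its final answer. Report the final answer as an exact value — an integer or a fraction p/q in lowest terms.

-502

Stage 1: cross terms: (-33*-20 - -23*-21)=177, (-23*-39 - 29*-20)=1477, (29*27 - 37*-39)=2226, (37*11 - -8*27)=623, (-8*-21 - -33*11)=531; twice the area = |5034| = 5034; area = 2517; boundary points = 1 + 1 + 2 + 1 + 1 = 6; strictly interior points = area - boundary/2 + 1 = 2515; answer 2515
Stage 2: B1 = 2515; d = 17; f(2) = -2*(-46) - 3*(17) = 41; iterating: f(2)=41, f(3)=56, f(4)=-235, f(5)=302, f(6)=101, f(7)=-1108, f(8)=1913, f(9)=-502; answer -502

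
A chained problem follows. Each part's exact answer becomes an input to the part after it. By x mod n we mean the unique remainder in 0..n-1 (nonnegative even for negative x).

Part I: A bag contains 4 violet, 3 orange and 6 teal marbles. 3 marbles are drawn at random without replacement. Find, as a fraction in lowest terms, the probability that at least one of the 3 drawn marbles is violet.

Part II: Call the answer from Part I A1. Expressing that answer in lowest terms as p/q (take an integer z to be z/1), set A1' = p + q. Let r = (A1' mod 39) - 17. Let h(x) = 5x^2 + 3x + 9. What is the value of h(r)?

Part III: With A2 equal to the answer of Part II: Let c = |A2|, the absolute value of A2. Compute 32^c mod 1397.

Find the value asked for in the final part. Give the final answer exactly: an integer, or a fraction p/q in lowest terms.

516

Part I: total draws C(13,3) = 286; complement C(9,3) = 84; favorable 286 - 84 = 202; P = 101/143; answer 101/143
Part II: A1 = 101/143; threaded value p + q = 244; r = -7; 5*(-7)^2 + 3*(-7)^1 + 9 = (245) + (-21) + (9) = 233; answer 233
Part III: A2 = 233; c = 233; squarings mod 1397: 32^1=32, 32^2=1024, 32^4=826, 32^8=540, 32^16=1024, 32^32=826, 32^64=540, 32^128=1024; 32^233 = 32^1 * 32^8 * 32^32 * 32^64 * 32^128 = 516 (mod 1397); answer 516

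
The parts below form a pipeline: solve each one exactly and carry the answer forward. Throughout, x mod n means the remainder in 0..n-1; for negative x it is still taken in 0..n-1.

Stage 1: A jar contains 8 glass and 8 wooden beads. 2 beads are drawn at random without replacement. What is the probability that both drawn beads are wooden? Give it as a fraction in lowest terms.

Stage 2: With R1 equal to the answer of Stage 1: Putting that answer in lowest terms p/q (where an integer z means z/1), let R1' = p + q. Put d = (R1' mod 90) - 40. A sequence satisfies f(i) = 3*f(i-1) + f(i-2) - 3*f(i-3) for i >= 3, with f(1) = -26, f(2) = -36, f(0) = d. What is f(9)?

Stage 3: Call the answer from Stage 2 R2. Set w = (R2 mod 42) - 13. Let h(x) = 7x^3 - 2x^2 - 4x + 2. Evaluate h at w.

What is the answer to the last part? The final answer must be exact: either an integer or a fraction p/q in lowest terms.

Stage 1: total draws C(16,2) = 120; favorable C(8,2) = 28; P = 7/30; answer 7/30
Stage 2: R1 = 7/30; threaded value p + q = 37; d = -3; f(3) = 3*(-36) + 1*(-26) - 3*(-3) = -125; iterating: f(3)=-125, f(4)=-333, f(5)=-1016, f(6)=-3006, f(7)=-9035, f(8)=-27063, f(9)=-81206; answer -81206
Stage 3: R2 = -81206; w = 9; 7*(9)^3 - 2*(9)^2 - 4*(9)^1 + 2 = (5103) + (-162) + (-36) + (2) = 4907; answer 4907

4907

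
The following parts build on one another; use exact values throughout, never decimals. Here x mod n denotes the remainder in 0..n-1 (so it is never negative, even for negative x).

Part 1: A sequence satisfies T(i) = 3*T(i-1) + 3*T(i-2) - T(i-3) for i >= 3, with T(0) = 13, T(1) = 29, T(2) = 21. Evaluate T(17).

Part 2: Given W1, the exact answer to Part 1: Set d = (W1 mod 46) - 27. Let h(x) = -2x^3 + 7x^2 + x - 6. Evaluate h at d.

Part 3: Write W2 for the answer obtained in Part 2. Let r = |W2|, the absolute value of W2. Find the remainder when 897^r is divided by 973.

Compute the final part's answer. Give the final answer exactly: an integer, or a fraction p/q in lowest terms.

Part 1: T(3) = 3*(21) + 3*(29) - 1*(13) = 137; iterating: T(3)=137, T(4)=445, T(5)=1725, T(6)=6373, T(7)=23849, T(8)=88941, T(9)=331997, T(10)=1238965, T(11)=4623945, T(12)=17256733, T(13)=64403069, T(14)=240355461, T(15)=897018857, T(16)=3347719885, T(17)=12493860765; answer 12493860765
Part 2: W1 = 12493860765; d = 10; -2*(10)^3 + 7*(10)^2 + 1*(10)^1 - 6 = (-2000) + (700) + (10) + (-6) = -1296; answer -1296
Part 3: W2 = -1296; r = 1296; squarings mod 973: 897^1=897, 897^2=911, 897^4=925, 897^8=358, 897^16=701, 897^32=36, 897^64=323, 897^128=218, 897^256=820, 897^512=57, 897^1024=330; 897^1296 = 897^16 * 897^256 * 897^1024 = 358 (mod 973); answer 358

358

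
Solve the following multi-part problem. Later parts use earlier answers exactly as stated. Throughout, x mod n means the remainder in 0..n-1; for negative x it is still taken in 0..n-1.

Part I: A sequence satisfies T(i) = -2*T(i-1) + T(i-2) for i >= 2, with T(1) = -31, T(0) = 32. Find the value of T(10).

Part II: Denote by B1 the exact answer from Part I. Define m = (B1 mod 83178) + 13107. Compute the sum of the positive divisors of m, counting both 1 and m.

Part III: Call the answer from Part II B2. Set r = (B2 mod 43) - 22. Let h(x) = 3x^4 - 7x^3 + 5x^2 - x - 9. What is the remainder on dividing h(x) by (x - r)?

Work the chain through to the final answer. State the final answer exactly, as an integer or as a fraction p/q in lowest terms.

Part I: T(2) = -2*(-31) + 1*(32) = 94; iterating: T(2)=94, T(3)=-219, T(4)=532, T(5)=-1283, T(6)=3098, T(7)=-7479, T(8)=18056, T(9)=-43591, T(10)=105238; answer 105238
Part II: B1 = 105238; m = 35167; 35167 = 11 * 23 * 139; sigma = (1 + 11) * (1 + 23) * (1 + 139) = 12 * 24 * 140 = 40320; answer 40320
Part III: B2 = 40320; r = 7; remainder = value at the root: 3*(7)^4 - 7*(7)^3 + 5*(7)^2 - 1*(7)^1 - 9 = (7203) + (-2401) + (245) + (-7) + (-9) = 5031; answer 5031

5031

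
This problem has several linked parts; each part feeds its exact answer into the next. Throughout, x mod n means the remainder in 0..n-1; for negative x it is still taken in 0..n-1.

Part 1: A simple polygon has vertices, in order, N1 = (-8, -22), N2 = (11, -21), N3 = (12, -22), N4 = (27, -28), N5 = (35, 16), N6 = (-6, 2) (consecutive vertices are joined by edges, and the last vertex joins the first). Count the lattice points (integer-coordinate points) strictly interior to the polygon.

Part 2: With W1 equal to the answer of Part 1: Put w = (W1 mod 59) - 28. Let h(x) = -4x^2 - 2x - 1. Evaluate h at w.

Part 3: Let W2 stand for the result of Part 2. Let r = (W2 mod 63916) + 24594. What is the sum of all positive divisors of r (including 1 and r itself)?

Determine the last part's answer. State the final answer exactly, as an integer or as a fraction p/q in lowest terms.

Part 1: cross terms: (-8*-21 - 11*-22)=410, (11*-22 - 12*-21)=10, (12*-28 - 27*-22)=258, (27*16 - 35*-28)=1412, (35*2 - -6*16)=166, (-6*-22 - -8*2)=148; twice the area = |2404| = 2404; area = 1202; boundary points = 1 + 1 + 3 + 4 + 1 + 2 = 12; strictly interior points = area - boundary/2 + 1 = 1197; answer 1197
Part 2: W1 = 1197; w = -11; -4*(-11)^2 - 2*(-11)^1 - 1 = (-484) + (22) + (-1) = -463; answer -463
Part 3: W2 = -463; r = 88047; 88047 = 3^4 * 1087; sigma = (1 + 3 + 9 + 27 + 81) * (1 + 1087) = 121 * 1088 = 131648; answer 131648

131648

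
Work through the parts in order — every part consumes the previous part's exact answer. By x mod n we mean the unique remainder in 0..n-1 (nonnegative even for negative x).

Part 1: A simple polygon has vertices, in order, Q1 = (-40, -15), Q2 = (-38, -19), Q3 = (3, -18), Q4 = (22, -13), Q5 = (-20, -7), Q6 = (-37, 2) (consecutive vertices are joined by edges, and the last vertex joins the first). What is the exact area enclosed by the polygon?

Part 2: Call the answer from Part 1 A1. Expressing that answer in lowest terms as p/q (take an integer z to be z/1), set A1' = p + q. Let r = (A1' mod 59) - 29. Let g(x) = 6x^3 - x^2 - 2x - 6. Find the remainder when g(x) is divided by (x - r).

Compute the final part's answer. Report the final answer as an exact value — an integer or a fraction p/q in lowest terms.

Part 1: cross terms: (-40*-19 - -38*-15)=190, (-38*-18 - 3*-19)=741, (3*-13 - 22*-18)=357, (22*-7 - -20*-13)=-414, (-20*2 - -37*-7)=-299, (-37*-15 - -40*2)=635; twice the area = |1210| = 1210; area = 605; answer 605
Part 2: A1 = 605; threaded value p + q = 606; r = -13; remainder = value at the root: 6*(-13)^3 - 1*(-13)^2 - 2*(-13)^1 - 6 = (-13182) + (-169) + (26) + (-6) = -13331; answer -13331

-13331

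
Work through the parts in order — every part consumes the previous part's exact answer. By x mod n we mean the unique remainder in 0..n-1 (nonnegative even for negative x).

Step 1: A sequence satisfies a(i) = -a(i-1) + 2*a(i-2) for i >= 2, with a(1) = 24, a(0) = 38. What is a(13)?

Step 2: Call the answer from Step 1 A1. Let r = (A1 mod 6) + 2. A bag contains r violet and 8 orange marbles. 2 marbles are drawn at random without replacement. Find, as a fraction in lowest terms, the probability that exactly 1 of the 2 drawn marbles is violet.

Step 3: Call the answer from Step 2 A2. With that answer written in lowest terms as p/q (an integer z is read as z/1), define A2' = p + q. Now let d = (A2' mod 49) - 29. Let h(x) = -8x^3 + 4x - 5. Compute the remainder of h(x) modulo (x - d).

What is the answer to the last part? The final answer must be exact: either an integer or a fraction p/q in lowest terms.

Step 1: a(2) = -1*(24) + 2*(38) = 52; iterating: a(2)=52, a(3)=-4, a(4)=108, a(5)=-116, a(6)=332, a(7)=-564, a(8)=1228, a(9)=-2356, a(10)=4812, a(11)=-9524, a(12)=19148, a(13)=-38196; answer -38196
Step 2: A1 = -38196; r = 2; total draws C(10,2) = 45; favorable C(2,1)*C(8,1) = 16; P = 16/45; answer 16/45
Step 3: A2 = 16/45; threaded value p + q = 61; d = -17; remainder = value at the root: -8*(-17)^3 + 4*(-17)^1 - 5 = (39304) + (-68) + (-5) = 39231; answer 39231

39231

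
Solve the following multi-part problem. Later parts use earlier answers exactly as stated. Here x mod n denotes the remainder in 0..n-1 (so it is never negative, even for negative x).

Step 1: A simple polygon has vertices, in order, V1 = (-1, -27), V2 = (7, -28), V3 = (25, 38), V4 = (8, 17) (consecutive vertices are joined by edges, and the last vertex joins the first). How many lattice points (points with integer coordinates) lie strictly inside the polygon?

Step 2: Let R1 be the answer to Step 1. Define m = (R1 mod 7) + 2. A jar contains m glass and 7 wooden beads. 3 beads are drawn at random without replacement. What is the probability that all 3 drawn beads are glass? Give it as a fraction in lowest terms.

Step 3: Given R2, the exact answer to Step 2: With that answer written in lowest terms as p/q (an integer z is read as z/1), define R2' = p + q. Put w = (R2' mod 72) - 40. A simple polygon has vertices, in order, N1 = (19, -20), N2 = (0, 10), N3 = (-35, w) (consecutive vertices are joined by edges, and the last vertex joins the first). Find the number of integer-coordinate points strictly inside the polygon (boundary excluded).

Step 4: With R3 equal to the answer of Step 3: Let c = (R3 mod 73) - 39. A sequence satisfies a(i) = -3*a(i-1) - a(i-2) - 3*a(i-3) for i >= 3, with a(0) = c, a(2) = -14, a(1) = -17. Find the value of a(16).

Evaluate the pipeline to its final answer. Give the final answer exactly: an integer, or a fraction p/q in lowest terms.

-12914005

Step 1: cross terms: (-1*-28 - 7*-27)=217, (7*38 - 25*-28)=966, (25*17 - 8*38)=121, (8*-27 - -1*17)=-199; twice the area = |1105| = 1105; area = 1105/2; boundary points = 1 + 6 + 1 + 1 = 9; strictly interior points = area - boundary/2 + 1 = 549; answer 549
Step 2: R1 = 549; m = 5; total draws C(12,3) = 220; favorable C(5,3) = 10; P = 1/22; answer 1/22
Step 3: R2 = 1/22; threaded value p + q = 23; w = -17; cross terms: (19*10 - 0*-20)=190, (0*-17 - -35*10)=350, (-35*-20 - 19*-17)=1023; twice the area = |1563| = 1563; area = 1563/2; boundary points = 1 + 1 + 3 = 5; strictly interior points = area - boundary/2 + 1 = 780; answer 780
Step 4: R3 = 780; c = 11; a(3) = -3*(-14) - 1*(-17) - 3*(11) = 26; iterating: a(3)=26, a(4)=-13, a(5)=55, a(6)=-230, a(7)=674, a(8)=-1957, a(9)=5887, a(10)=-17726, a(11)=53162, a(12)=-159421, a(13)=478279, a(14)=-1434902, a(15)=4304690, a(16)=-12914005; answer -12914005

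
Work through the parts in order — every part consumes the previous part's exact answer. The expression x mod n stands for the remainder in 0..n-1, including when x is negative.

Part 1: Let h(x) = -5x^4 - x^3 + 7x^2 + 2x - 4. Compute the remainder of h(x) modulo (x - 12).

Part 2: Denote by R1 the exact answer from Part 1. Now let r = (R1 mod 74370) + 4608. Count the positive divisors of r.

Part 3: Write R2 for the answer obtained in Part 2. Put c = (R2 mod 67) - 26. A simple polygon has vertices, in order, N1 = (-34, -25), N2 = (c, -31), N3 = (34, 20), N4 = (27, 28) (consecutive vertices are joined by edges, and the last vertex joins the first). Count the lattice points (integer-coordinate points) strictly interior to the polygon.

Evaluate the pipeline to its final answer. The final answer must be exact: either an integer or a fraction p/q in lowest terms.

992

Part 1: remainder = value at the root: -5*(12)^4 - 1*(12)^3 + 7*(12)^2 + 2*(12)^1 - 4 = (-103680) + (-1728) + (1008) + (24) + (-4) = -104380; answer -104380
Part 2: R1 = -104380; r = 48968; 48968 = 2^3 * 6121; number of divisors = (3+1) * (1+1) = 8; answer 8
Part 3: R2 = 8; c = -18; cross terms: (-34*-31 - -18*-25)=604, (-18*20 - 34*-31)=694, (34*28 - 27*20)=412, (27*-25 - -34*28)=277; twice the area = |1987| = 1987; area = 1987/2; boundary points = 2 + 1 + 1 + 1 = 5; strictly interior points = area - boundary/2 + 1 = 992; answer 992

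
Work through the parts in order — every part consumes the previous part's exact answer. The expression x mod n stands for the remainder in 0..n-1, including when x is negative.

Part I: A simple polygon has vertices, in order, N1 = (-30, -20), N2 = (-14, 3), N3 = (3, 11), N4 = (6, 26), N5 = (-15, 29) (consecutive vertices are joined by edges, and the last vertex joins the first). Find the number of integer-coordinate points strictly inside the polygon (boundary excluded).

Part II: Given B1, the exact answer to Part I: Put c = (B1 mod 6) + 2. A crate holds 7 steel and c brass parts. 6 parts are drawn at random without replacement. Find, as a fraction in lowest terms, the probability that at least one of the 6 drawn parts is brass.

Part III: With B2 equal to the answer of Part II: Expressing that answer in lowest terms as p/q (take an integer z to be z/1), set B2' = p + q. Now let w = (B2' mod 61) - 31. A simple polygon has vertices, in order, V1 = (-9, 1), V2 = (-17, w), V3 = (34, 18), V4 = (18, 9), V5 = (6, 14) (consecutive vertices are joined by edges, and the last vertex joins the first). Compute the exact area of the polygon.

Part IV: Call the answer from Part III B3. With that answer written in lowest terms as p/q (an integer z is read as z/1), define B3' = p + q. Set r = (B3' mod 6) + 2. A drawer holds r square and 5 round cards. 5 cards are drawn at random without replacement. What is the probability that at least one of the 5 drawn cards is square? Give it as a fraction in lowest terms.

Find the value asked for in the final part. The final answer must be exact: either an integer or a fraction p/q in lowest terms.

Part I: cross terms: (-30*3 - -14*-20)=-370, (-14*11 - 3*3)=-163, (3*26 - 6*11)=12, (6*29 - -15*26)=564, (-15*-20 - -30*29)=1170; twice the area = |1213| = 1213; area = 1213/2; boundary points = 1 + 1 + 3 + 3 + 1 = 9; strictly interior points = area - boundary/2 + 1 = 603; answer 603
Part II: B1 = 603; c = 5; total draws C(12,6) = 924; complement C(7,6) = 7; favorable 924 - 7 = 917; P = 131/132; answer 131/132
Part III: B2 = 131/132; threaded value p + q = 263; w = -12; cross terms: (-9*-12 - -17*1)=125, (-17*18 - 34*-12)=102, (34*9 - 18*18)=-18, (18*14 - 6*9)=198, (6*1 - -9*14)=132; twice the area = |539| = 539; area = 539/2; answer 539/2
Part IV: B3 = 539/2; threaded value p + q = 541; r = 3; total draws C(8,5) = 56; complement C(5,5) = 1; favorable 56 - 1 = 55; P = 55/56; answer 55/56

55/56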